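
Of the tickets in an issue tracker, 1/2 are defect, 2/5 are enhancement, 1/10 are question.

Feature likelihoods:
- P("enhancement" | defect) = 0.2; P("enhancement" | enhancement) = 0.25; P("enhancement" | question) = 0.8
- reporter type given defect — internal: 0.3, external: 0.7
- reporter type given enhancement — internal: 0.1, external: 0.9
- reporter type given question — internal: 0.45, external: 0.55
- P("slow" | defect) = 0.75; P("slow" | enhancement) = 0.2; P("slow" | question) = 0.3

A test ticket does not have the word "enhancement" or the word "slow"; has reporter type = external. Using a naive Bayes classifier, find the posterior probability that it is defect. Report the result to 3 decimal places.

defect: 0.5 × (1−0.2) × 0.7 × (1−0.75) = 0.07
enhancement: 0.4 × (1−0.25) × 0.9 × (1−0.2) = 0.216
question: 0.1 × (1−0.8) × 0.55 × (1−0.3) = 0.0077
P(defect | x) = 0.07 / 0.2937 ≈ 0.238

0.238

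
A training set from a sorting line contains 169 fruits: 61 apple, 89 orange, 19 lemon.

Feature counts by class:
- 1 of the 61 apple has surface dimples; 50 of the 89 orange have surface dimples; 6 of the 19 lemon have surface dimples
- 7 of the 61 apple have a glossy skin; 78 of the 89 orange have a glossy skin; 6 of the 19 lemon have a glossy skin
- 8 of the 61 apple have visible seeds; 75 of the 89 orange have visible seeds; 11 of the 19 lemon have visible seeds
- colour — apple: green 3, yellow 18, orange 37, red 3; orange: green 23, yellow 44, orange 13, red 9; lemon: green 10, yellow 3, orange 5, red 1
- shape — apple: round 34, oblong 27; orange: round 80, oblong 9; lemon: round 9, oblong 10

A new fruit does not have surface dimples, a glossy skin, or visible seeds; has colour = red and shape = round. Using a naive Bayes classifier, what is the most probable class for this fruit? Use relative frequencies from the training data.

apple: (61/169) × (60/61) × (54/61) × (53/61) × (3/61) × (34/61) ≈ 0.0074854
orange: (89/169) × (39/89) × (11/89) × (14/89) × (9/89) × (80/89) ≈ 0.000407822
lemon: (19/169) × (13/19) × (13/19) × (8/19) × (1/19) × (9/19) ≈ 0.000552482
Highest score → apple.

apple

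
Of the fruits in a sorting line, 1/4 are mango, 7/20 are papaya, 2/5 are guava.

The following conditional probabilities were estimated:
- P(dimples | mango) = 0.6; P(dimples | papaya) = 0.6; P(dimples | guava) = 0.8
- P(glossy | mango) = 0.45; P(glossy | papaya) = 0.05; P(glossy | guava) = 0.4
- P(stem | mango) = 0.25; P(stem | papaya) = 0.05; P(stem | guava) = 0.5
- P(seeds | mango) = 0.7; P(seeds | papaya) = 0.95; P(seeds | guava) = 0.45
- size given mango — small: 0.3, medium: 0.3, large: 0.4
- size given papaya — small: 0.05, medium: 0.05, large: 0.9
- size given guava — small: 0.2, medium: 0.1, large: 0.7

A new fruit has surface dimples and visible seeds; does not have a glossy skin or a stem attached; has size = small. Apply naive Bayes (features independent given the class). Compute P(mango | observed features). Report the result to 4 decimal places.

mango: 0.25 × 0.6 × (1−0.45) × (1−0.25) × 0.7 × 0.3 = 0.01299375
papaya: 0.35 × 0.6 × (1−0.05) × (1−0.05) × 0.95 × 0.05 = 0.0090024375
guava: 0.4 × 0.8 × (1−0.4) × (1−0.5) × 0.45 × 0.2 = 0.00864
P(mango | x) = 0.01299375 / 0.0306361875 ≈ 0.4241

0.4241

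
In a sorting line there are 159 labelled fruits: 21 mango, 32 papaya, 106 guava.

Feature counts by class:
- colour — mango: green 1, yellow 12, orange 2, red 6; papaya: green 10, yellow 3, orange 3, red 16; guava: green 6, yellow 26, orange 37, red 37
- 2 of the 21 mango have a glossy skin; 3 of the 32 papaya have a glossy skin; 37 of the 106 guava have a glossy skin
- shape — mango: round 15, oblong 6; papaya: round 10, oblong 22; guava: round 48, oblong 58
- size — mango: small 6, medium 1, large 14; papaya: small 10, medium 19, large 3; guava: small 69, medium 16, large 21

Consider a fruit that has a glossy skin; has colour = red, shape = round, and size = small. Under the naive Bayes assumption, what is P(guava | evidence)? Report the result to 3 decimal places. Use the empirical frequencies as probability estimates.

0.935

mango: (21/159) × (6/21) × (2/21) × (15/21) × (6/21) ≈ 0.000733447
papaya: (32/159) × (16/32) × (3/32) × (10/32) × (10/32) ≈ 0.000921285
guava: (106/159) × (37/106) × (37/106) × (48/106) × (69/106) ≈ 0.023943
P(guava | x) = 0.023943 / 0.025597732 ≈ 0.935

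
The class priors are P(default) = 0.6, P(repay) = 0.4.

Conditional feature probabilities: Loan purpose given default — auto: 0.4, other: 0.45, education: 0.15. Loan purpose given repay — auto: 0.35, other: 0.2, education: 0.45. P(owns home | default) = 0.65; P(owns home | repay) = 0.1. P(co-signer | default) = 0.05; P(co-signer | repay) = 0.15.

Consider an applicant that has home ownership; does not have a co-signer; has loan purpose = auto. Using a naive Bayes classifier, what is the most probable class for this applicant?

default: 0.6 × 0.4 × 0.65 × (1−0.05) = 0.1482
repay: 0.4 × 0.35 × 0.1 × (1−0.15) = 0.0119
Highest score → default.

default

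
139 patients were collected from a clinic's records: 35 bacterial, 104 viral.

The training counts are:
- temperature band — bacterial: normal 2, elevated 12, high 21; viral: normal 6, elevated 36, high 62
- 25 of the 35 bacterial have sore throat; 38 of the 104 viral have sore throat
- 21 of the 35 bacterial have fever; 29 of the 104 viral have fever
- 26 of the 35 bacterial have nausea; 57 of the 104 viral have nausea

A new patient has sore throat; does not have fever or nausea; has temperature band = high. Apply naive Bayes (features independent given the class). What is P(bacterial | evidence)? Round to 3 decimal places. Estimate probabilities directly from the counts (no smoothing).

bacterial: (35/139) × (21/35) × (25/35) × (14/35) × (9/35) ≈ 0.0110997
viral: (104/139) × (62/104) × (38/104) × (75/104) × (47/104) ≈ 0.0531153
P(bacterial | x) = 0.0110997 / 0.064215 ≈ 0.173

0.173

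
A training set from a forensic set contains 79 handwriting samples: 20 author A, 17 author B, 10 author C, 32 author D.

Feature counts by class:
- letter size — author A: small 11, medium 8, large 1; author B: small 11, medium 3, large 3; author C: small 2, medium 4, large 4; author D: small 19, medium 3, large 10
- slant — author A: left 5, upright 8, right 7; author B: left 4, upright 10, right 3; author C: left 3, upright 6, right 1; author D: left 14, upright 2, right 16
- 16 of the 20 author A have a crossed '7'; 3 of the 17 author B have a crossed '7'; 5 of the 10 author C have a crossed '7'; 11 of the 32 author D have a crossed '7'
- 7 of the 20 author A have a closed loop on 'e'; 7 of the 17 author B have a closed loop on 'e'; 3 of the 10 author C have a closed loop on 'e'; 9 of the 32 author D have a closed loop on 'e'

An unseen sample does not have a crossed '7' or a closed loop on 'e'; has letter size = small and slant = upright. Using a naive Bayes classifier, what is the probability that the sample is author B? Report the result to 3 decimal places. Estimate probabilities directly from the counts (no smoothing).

author A: (20/79) × (11/20) × (8/20) × (4/20) × (13/20) ≈ 0.00724051
author B: (17/79) × (11/17) × (10/17) × (14/17) × (10/17) ≈ 0.0396777
author C: (10/79) × (2/10) × (6/10) × (5/10) × (7/10) ≈ 0.00531646
author D: (32/79) × (19/32) × (2/32) × (21/32) × (23/32) ≈ 0.00709012
P(author B | x) = 0.0396777 / 0.05932479 ≈ 0.669

0.669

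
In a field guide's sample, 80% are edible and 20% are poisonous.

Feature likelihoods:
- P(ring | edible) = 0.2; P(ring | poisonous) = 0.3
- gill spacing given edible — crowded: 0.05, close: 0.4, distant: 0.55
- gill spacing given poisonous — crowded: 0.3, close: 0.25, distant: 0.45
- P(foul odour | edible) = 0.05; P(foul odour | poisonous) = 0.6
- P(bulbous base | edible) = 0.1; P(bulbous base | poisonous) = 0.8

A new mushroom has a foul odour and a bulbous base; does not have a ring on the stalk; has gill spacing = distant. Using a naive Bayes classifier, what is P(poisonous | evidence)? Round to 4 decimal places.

edible: 0.8 × (1−0.2) × 0.55 × 0.05 × 0.1 = 0.00176
poisonous: 0.2 × (1−0.3) × 0.45 × 0.6 × 0.8 = 0.03024
P(poisonous | x) = 0.03024 / 0.032 ≈ 0.9450

0.9450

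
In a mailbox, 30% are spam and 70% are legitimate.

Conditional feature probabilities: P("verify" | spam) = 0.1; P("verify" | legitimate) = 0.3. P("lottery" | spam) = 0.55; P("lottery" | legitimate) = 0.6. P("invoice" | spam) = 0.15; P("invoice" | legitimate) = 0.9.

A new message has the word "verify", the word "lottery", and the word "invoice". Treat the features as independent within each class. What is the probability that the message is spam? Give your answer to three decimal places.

0.021

spam: 0.3 × 0.1 × 0.55 × 0.15 = 0.002475
legitimate: 0.7 × 0.3 × 0.6 × 0.9 = 0.1134
P(spam | x) = 0.002475 / 0.115875 ≈ 0.021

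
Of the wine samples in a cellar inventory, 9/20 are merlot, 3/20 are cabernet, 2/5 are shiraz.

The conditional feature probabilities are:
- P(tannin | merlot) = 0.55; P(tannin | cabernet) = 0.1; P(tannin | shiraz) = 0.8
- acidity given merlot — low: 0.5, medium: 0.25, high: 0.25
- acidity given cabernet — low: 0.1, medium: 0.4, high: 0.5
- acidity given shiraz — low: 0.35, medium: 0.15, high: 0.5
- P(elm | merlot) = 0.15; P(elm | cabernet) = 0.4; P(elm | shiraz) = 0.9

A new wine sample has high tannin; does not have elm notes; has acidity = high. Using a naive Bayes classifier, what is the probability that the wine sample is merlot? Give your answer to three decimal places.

merlot: 0.45 × 0.55 × 0.25 × (1−0.15) = 0.05259375
cabernet: 0.15 × 0.1 × 0.5 × (1−0.4) = 0.0045
shiraz: 0.4 × 0.8 × 0.5 × (1−0.9) = 0.016
P(merlot | x) = 0.05259375 / 0.07309375 ≈ 0.720

0.720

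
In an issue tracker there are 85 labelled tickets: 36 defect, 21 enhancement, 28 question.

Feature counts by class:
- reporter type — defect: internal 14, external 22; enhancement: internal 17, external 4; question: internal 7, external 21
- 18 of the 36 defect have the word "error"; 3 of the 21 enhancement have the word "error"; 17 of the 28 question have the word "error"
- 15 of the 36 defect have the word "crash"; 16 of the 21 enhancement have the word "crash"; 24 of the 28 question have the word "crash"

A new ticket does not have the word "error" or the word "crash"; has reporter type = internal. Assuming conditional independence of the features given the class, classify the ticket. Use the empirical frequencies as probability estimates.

defect

defect: (36/85) × (14/36) × (18/36) × (21/36) ≈ 0.0480392
enhancement: (21/85) × (17/21) × (18/21) × (5/21) ≈ 0.0408163
question: (28/85) × (7/28) × (11/28) × (4/28) ≈ 0.00462185
Highest score → defect.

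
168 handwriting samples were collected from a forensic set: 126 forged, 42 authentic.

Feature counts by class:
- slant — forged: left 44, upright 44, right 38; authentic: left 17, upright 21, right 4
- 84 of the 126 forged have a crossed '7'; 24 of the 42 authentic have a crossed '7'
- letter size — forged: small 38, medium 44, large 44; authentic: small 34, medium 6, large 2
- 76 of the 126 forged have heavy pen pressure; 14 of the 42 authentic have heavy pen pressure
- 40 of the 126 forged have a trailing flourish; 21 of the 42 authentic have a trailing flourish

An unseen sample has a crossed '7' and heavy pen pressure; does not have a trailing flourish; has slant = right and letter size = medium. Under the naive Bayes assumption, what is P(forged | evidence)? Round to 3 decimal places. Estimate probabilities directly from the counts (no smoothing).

forged: (126/168) × (38/126) × (84/126) × (44/126) × (76/126) × (86/126) ≈ 0.0216788
authentic: (42/168) × (4/42) × (24/42) × (6/42) × (14/42) × (21/42) ≈ 0.000323939
P(forged | x) = 0.0216788 / 0.022002739 ≈ 0.985

0.985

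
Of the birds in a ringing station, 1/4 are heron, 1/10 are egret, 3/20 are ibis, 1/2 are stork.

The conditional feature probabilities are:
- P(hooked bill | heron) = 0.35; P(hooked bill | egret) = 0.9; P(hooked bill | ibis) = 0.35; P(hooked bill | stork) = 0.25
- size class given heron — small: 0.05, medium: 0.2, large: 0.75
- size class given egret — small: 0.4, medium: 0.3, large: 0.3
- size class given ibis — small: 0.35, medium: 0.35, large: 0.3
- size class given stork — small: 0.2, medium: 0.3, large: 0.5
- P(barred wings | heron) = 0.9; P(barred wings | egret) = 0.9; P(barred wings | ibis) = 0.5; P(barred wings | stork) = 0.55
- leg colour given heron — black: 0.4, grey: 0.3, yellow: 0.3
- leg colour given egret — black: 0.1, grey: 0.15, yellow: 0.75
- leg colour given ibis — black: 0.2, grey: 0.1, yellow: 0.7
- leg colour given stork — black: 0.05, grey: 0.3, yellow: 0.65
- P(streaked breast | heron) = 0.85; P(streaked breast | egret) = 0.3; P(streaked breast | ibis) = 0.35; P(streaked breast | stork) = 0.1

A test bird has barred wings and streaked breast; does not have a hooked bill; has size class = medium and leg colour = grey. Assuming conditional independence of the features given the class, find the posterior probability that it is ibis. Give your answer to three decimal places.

heron: 0.25 × (1−0.35) × 0.2 × 0.9 × 0.3 × 0.85 = 0.00745875
egret: 0.1 × (1−0.9) × 0.3 × 0.9 × 0.15 × 0.3 = 0.0001215
ibis: 0.15 × (1−0.35) × 0.35 × 0.5 × 0.1 × 0.35 = 0.0005971875
stork: 0.5 × (1−0.25) × 0.3 × 0.55 × 0.3 × 0.1 = 0.00185625
P(ibis | x) = 0.0005971875 / 0.0100336875 ≈ 0.060

0.060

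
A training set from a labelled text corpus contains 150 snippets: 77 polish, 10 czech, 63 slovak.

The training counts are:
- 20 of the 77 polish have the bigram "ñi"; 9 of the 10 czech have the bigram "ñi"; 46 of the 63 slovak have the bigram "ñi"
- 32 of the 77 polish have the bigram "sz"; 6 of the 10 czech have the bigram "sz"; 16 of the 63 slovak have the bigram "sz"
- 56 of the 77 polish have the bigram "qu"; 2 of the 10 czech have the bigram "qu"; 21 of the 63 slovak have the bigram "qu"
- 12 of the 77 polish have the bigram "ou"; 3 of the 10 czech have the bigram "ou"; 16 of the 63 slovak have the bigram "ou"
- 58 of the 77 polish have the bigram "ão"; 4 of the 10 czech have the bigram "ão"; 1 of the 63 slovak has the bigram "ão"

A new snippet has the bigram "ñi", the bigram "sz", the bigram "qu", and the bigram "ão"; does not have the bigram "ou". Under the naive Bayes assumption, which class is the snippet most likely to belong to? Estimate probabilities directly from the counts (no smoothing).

polish: (77/150) × (20/77) × (32/77) × (56/77) × (65/77) × (58/77) ≈ 0.0256245
czech: (10/150) × (9/10) × (6/10) × (2/10) × (7/10) × (4/10) = 0.002016
slovak: (63/150) × (46/63) × (16/63) × (21/63) × (47/63) × (1/63) ≈ 0.000307427
Highest score → polish.

polish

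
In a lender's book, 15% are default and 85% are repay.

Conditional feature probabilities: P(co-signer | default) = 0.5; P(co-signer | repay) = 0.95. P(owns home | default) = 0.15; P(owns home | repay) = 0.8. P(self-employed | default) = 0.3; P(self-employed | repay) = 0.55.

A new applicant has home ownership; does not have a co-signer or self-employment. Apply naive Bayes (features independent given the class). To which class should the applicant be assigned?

default: 0.15 × (1−0.5) × 0.15 × (1−0.3) = 0.007875
repay: 0.85 × (1−0.95) × 0.8 × (1−0.55) = 0.0153
Highest score → repay.

repay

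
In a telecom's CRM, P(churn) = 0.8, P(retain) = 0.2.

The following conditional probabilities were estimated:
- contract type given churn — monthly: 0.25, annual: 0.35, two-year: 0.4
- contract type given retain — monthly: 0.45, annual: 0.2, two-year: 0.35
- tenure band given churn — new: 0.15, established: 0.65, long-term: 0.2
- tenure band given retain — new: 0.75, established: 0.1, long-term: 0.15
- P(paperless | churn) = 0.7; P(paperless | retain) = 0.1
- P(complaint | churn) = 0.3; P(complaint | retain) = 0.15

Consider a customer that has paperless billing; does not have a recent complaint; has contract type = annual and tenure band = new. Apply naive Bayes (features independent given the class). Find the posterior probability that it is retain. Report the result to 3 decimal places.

churn: 0.8 × 0.35 × 0.15 × 0.7 × (1−0.3) = 0.02058
retain: 0.2 × 0.2 × 0.75 × 0.1 × (1−0.15) = 0.00255
P(retain | x) = 0.00255 / 0.02313 ≈ 0.110

0.110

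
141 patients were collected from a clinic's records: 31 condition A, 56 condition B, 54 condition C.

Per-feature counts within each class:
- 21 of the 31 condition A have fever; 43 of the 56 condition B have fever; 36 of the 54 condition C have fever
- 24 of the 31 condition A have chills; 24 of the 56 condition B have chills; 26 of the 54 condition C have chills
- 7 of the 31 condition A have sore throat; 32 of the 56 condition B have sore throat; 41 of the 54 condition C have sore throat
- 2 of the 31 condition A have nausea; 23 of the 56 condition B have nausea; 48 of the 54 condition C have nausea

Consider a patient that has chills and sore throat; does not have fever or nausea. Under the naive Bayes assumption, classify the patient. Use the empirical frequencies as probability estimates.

condition A: (31/141) × (10/31) × (24/31) × (7/31) × (29/31) ≈ 0.0115985
condition B: (56/141) × (13/56) × (24/56) × (32/56) × (33/56) ≈ 0.0133056
condition C: (54/141) × (18/54) × (26/54) × (41/54) × (6/54) ≈ 0.00518538
Highest score → condition B.

condition B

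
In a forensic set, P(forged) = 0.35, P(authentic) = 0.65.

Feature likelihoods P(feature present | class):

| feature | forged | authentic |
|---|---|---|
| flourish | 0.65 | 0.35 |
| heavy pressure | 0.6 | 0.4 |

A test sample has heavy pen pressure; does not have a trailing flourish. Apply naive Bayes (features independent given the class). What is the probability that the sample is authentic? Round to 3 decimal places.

forged: 0.35 × (1−0.65) × 0.6 = 0.0735
authentic: 0.65 × (1−0.35) × 0.4 = 0.169
P(authentic | x) = 0.169 / 0.2425 ≈ 0.697

0.697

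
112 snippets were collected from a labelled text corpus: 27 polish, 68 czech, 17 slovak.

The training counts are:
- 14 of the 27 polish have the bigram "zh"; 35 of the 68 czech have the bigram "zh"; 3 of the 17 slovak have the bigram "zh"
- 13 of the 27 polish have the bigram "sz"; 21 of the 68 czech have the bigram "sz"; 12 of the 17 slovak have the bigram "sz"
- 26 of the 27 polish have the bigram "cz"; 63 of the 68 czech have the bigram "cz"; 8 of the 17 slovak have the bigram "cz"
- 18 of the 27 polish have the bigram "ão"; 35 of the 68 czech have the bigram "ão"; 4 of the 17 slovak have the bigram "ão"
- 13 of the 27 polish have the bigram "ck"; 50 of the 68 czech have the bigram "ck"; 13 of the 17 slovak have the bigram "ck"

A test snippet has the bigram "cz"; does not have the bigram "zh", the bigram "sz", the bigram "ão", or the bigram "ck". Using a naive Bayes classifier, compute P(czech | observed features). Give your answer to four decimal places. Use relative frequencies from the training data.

0.6486

polish: (27/112) × (13/27) × (14/27) × (26/27) × (9/27) × (14/27) ≈ 0.0100171
czech: (68/112) × (33/68) × (47/68) × (63/68) × (33/68) × (18/68) ≈ 0.0242373
slovak: (17/112) × (14/17) × (5/17) × (8/17) × (13/17) × (4/17) ≈ 0.00311299
P(czech | x) = 0.0242373 / 0.03736739 ≈ 0.6486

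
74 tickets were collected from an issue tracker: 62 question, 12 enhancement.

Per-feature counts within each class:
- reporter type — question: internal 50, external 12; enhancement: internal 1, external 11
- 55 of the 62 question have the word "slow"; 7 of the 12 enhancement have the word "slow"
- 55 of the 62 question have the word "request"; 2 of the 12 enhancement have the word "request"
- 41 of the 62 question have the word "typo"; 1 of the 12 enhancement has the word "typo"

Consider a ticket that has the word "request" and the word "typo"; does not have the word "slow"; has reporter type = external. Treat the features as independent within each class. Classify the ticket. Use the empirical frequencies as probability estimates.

question

question: (62/74) × (12/62) × (7/62) × (55/62) × (41/62) ≈ 0.0107404
enhancement: (12/74) × (11/12) × (5/12) × (2/12) × (1/12) ≈ 0.000860235
Highest score → question.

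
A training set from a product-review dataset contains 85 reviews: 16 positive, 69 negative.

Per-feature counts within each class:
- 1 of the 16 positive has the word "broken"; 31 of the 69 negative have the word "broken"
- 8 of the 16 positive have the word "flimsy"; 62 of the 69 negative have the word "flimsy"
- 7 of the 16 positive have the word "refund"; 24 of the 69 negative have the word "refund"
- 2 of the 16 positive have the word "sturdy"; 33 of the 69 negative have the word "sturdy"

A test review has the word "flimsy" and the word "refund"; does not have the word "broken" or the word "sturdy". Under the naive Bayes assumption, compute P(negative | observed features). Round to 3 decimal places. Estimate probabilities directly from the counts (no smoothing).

positive: (16/85) × (15/16) × (8/16) × (7/16) × (14/16) ≈ 0.0337776
negative: (69/85) × (38/69) × (62/69) × (24/69) × (36/69) ≈ 0.0728992
P(negative | x) = 0.0728992 / 0.1066768 ≈ 0.683

0.683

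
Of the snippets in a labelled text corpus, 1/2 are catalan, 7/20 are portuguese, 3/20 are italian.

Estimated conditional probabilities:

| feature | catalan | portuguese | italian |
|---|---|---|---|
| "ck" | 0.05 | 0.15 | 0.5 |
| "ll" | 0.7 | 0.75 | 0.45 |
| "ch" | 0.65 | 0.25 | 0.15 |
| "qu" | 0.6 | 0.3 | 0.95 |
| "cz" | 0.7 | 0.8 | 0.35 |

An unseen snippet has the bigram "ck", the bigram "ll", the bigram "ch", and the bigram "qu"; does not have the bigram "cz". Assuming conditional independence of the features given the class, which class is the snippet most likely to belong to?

italian

catalan: 0.5 × 0.05 × 0.7 × 0.65 × 0.6 × (1−0.7) = 0.0020475
portuguese: 0.35 × 0.15 × 0.75 × 0.25 × 0.3 × (1−0.8) = 0.000590625
italian: 0.15 × 0.5 × 0.45 × 0.15 × 0.95 × (1−0.35) = 0.00312609375
Highest score → italian.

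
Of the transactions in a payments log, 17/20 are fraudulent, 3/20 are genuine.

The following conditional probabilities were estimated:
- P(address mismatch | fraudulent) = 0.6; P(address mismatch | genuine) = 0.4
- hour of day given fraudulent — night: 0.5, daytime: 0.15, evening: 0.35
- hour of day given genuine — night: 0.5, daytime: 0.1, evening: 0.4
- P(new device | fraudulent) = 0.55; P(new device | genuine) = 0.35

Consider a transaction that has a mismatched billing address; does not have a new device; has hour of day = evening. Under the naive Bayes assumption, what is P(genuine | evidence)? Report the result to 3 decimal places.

fraudulent: 0.85 × 0.6 × 0.35 × (1−0.55) = 0.080325
genuine: 0.15 × 0.4 × 0.4 × (1−0.35) = 0.0156
P(genuine | x) = 0.0156 / 0.095925 ≈ 0.163

0.163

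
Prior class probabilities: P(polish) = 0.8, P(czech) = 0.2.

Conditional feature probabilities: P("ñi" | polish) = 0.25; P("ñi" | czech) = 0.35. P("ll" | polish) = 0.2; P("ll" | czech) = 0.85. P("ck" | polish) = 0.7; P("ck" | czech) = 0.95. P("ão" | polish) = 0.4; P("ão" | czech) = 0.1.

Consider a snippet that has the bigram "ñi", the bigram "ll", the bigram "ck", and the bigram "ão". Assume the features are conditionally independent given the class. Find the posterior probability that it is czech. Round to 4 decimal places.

0.3354

polish: 0.8 × 0.25 × 0.2 × 0.7 × 0.4 = 0.0112
czech: 0.2 × 0.35 × 0.85 × 0.95 × 0.1 = 0.0056525
P(czech | x) = 0.0056525 / 0.0168525 ≈ 0.3354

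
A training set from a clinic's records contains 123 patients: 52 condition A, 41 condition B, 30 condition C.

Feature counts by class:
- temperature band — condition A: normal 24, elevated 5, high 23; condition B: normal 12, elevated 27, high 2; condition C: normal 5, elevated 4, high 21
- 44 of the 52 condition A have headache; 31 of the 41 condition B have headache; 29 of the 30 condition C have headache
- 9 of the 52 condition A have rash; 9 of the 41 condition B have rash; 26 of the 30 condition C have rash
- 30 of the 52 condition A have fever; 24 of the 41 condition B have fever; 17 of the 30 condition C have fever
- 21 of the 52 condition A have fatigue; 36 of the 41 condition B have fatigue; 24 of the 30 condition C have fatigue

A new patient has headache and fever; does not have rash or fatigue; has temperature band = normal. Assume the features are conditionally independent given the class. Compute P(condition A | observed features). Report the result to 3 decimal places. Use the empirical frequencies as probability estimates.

condition A: (52/123) × (24/52) × (44/52) × (43/52) × (30/52) × (31/52) ≈ 0.0469566
condition B: (41/123) × (12/41) × (31/41) × (32/41) × (24/41) × (5/41) ≈ 0.00410992
condition C: (30/123) × (5/30) × (29/30) × (4/30) × (17/30) × (6/30) ≈ 0.000593797
P(condition A | x) = 0.0469566 / 0.051660317 ≈ 0.909

0.909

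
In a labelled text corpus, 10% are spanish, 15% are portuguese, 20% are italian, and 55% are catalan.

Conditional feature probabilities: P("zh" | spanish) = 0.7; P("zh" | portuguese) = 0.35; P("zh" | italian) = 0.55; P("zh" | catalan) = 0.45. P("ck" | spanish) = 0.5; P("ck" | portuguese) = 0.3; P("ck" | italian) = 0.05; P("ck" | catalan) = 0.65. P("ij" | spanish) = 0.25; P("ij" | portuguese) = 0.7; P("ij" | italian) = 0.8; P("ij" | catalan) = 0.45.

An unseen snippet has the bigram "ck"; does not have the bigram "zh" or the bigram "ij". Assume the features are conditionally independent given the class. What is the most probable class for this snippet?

catalan

spanish: 0.1 × (1−0.7) × 0.5 × (1−0.25) = 0.01125
portuguese: 0.15 × (1−0.35) × 0.3 × (1−0.7) = 0.008775
italian: 0.2 × (1−0.55) × 0.05 × (1−0.8) = 0.0009
catalan: 0.55 × (1−0.45) × 0.65 × (1−0.45) = 0.10814375
Highest score → catalan.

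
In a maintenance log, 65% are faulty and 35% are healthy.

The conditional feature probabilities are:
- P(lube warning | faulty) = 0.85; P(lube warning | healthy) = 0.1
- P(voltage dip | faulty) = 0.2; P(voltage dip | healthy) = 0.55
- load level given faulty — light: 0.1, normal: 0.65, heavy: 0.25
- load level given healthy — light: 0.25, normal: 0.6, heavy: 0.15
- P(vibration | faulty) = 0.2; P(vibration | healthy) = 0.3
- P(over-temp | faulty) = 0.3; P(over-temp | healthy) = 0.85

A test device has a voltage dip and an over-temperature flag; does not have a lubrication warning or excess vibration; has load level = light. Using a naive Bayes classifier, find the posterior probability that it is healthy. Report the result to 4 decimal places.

faulty: 0.65 × (1−0.85) × 0.2 × 0.1 × (1−0.2) × 0.3 = 0.000468
healthy: 0.35 × (1−0.1) × 0.55 × 0.25 × (1−0.3) × 0.85 = 0.0257709375
P(healthy | x) = 0.0257709375 / 0.0262389375 ≈ 0.9822

0.9822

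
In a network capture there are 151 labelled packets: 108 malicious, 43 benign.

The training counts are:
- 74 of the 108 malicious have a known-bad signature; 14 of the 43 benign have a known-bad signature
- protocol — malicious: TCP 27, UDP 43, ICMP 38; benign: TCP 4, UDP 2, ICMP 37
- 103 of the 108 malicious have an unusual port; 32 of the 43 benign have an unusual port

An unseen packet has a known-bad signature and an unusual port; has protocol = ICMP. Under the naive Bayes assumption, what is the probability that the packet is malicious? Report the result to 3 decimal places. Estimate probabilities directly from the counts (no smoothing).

0.735

malicious: (108/151) × (74/108) × (38/108) × (103/108) ≈ 0.164448
benign: (43/151) × (14/43) × (37/43) × (32/43) ≈ 0.0593698
P(malicious | x) = 0.164448 / 0.2238178 ≈ 0.735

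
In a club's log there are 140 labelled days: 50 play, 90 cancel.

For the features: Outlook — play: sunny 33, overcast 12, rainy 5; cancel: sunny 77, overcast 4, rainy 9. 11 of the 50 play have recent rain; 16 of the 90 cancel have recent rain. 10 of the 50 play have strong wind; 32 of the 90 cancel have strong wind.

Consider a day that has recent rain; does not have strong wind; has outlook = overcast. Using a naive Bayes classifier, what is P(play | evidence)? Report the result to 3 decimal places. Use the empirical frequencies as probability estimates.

play: (50/140) × (12/50) × (11/50) × (40/50) ≈ 0.0150857
cancel: (90/140) × (4/90) × (16/90) × (58/90) ≈ 0.00327337
P(play | x) = 0.0150857 / 0.01835907 ≈ 0.822

0.822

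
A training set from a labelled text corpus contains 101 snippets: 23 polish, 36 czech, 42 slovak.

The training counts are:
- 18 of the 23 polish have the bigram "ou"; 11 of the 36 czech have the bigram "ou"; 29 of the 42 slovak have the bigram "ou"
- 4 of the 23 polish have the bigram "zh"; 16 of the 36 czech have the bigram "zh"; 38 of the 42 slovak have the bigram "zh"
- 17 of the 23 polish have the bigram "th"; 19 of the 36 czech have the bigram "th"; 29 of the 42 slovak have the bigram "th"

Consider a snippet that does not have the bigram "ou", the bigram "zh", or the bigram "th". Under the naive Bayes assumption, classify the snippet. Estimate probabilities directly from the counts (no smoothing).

czech

polish: (23/101) × (5/23) × (19/23) × (6/23) ≈ 0.0106684
czech: (36/101) × (25/36) × (20/36) × (17/36) ≈ 0.064937
slovak: (42/101) × (13/42) × (4/42) × (13/42) ≈ 0.00379426
Highest score → czech.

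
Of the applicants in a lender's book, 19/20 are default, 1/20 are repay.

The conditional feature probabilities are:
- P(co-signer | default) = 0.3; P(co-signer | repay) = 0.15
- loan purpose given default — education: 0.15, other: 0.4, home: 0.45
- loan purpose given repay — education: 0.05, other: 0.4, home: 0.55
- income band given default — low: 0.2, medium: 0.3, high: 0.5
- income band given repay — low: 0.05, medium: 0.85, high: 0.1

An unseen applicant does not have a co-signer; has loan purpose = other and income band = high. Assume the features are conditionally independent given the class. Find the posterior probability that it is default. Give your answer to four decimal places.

0.9874

default: 0.95 × (1−0.3) × 0.4 × 0.5 = 0.133
repay: 0.05 × (1−0.15) × 0.4 × 0.1 = 0.0017
P(default | x) = 0.133 / 0.1347 ≈ 0.9874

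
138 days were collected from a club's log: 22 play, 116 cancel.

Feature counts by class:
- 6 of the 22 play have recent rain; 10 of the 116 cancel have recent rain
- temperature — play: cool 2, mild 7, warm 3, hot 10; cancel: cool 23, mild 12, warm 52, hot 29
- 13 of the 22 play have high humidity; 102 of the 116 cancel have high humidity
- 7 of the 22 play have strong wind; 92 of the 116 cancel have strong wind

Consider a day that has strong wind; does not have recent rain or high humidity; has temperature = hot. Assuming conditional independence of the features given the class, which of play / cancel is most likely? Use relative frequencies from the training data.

cancel

play: (22/138) × (16/22) × (10/22) × (9/22) × (7/22) ≈ 0.00685983
cancel: (116/138) × (106/116) × (29/116) × (14/116) × (92/116) ≈ 0.0183809
Highest score → cancel.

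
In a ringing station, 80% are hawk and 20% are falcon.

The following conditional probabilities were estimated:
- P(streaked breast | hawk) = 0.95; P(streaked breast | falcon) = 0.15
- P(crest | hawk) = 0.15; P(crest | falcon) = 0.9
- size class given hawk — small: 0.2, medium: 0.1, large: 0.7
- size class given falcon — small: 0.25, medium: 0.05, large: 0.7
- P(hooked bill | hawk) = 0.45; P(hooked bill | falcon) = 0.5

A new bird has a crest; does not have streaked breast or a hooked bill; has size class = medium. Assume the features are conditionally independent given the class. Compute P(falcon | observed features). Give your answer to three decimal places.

0.921

hawk: 0.8 × (1−0.95) × 0.15 × 0.1 × (1−0.45) = 0.00033
falcon: 0.2 × (1−0.15) × 0.9 × 0.05 × (1−0.5) = 0.003825
P(falcon | x) = 0.003825 / 0.004155 ≈ 0.921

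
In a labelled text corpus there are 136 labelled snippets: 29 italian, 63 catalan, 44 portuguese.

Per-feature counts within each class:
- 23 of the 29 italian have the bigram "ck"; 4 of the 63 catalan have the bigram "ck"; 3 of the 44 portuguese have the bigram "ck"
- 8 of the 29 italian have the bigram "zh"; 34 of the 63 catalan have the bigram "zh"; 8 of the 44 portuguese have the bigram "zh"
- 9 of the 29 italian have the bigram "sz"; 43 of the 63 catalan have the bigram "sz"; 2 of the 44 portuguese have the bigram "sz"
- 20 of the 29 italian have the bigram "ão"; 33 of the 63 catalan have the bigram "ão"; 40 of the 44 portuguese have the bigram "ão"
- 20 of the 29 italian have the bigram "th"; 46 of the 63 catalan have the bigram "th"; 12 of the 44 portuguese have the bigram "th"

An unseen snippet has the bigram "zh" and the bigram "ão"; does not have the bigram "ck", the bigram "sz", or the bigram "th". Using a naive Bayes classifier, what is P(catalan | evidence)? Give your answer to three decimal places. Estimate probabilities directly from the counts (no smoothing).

0.224

italian: (29/136) × (6/29) × (8/29) × (20/29) × (20/29) × (9/29) ≈ 0.00179644
catalan: (63/136) × (59/63) × (34/63) × (20/63) × (33/63) × (17/63) ≈ 0.0105056
portuguese: (44/136) × (41/44) × (8/44) × (42/44) × (40/44) × (32/44) ≈ 0.0345926
P(catalan | x) = 0.0105056 / 0.04689464 ≈ 0.224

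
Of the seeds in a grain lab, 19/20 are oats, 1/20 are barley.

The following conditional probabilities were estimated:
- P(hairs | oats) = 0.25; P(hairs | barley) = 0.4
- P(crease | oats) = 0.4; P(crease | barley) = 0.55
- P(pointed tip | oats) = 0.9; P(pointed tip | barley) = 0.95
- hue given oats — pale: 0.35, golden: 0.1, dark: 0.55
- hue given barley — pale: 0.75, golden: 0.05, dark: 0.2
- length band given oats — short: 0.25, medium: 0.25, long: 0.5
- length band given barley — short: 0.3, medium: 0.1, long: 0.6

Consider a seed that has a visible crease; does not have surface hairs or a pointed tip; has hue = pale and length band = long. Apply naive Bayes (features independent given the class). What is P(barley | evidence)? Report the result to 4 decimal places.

0.0693

oats: 0.95 × (1−0.25) × 0.4 × (1−0.9) × 0.35 × 0.5 = 0.0049875
barley: 0.05 × (1−0.4) × 0.55 × (1−0.95) × 0.75 × 0.6 = 0.00037125
P(barley | x) = 0.00037125 / 0.00535875 ≈ 0.0693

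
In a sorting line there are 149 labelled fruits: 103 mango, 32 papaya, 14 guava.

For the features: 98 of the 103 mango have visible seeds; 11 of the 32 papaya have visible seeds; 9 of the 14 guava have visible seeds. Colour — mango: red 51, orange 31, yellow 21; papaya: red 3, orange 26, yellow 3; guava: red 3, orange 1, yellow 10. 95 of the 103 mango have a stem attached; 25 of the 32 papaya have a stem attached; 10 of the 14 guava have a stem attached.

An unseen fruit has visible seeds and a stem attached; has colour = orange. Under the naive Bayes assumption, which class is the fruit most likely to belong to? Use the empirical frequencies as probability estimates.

mango

mango: (103/149) × (98/103) × (31/103) × (95/103) ≈ 0.182579
papaya: (32/149) × (11/32) × (26/32) × (25/32) ≈ 0.0468619
guava: (14/149) × (9/14) × (1/14) × (10/14) ≈ 0.00308177
Highest score → mango.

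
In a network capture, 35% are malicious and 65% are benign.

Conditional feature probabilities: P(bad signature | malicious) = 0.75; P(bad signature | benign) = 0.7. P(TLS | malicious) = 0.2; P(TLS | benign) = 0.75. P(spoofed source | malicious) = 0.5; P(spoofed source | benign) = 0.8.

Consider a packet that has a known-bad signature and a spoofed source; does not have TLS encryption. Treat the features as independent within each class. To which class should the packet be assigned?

malicious

malicious: 0.35 × 0.75 × (1−0.2) × 0.5 = 0.105
benign: 0.65 × 0.7 × (1−0.75) × 0.8 = 0.091
Highest score → malicious.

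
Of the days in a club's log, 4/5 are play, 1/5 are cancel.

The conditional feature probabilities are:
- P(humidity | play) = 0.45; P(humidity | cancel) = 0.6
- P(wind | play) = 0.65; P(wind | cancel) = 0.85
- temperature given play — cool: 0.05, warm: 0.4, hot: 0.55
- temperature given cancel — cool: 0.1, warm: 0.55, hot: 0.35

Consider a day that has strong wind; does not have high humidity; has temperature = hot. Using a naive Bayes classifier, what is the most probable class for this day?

play: 0.8 × (1−0.45) × 0.65 × 0.55 = 0.1573
cancel: 0.2 × (1−0.6) × 0.85 × 0.35 = 0.0238
Highest score → play.

play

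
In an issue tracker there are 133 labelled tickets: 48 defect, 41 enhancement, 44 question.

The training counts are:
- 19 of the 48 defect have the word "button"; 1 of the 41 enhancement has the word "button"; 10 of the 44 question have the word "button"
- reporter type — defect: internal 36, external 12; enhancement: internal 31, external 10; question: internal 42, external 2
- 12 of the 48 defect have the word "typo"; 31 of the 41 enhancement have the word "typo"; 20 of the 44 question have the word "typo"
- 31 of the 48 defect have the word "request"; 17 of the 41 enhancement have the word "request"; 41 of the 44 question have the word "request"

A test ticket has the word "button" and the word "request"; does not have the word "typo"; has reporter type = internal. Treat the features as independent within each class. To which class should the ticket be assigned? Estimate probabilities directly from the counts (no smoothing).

defect

defect: (48/133) × (19/48) × (36/48) × (36/48) × (31/48) ≈ 0.0518973
enhancement: (41/133) × (1/41) × (31/41) × (10/41) × (17/41) ≈ 0.00057492
question: (44/133) × (10/44) × (42/44) × (24/44) × (41/44) ≈ 0.0364783
Highest score → defect.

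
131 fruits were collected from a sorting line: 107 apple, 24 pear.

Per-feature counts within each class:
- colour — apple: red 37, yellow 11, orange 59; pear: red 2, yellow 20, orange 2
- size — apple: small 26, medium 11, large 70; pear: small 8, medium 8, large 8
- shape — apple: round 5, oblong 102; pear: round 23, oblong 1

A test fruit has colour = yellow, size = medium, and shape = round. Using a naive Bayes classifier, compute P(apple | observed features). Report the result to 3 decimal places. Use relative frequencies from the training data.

apple: (107/131) × (11/107) × (11/107) × (5/107) ≈ 0.000403382
pear: (24/131) × (20/24) × (8/24) × (23/24) ≈ 0.0487701
P(apple | x) = 0.000403382 / 0.049173482 ≈ 0.008

0.008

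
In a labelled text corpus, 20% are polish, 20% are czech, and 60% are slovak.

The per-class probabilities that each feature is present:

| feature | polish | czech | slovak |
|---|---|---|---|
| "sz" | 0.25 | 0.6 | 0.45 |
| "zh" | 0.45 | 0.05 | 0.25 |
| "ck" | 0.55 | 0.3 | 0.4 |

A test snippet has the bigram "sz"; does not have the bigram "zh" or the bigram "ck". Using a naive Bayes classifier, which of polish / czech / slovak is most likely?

slovak

polish: 0.2 × 0.25 × (1−0.45) × (1−0.55) = 0.012375
czech: 0.2 × 0.6 × (1−0.05) × (1−0.3) = 0.0798
slovak: 0.6 × 0.45 × (1−0.25) × (1−0.4) = 0.1215
Highest score → slovak.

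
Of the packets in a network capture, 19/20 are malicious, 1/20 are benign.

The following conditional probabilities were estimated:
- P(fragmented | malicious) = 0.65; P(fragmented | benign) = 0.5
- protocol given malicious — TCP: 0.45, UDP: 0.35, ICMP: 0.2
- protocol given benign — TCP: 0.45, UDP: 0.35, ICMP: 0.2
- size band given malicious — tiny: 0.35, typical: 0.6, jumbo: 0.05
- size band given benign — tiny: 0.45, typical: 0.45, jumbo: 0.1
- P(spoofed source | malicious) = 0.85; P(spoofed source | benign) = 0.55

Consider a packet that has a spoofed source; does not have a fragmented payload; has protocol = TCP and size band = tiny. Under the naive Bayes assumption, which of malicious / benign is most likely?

malicious

malicious: 0.95 × (1−0.65) × 0.45 × 0.35 × 0.85 = 0.0445134375
benign: 0.05 × (1−0.5) × 0.45 × 0.45 × 0.55 = 0.002784375
Highest score → malicious.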